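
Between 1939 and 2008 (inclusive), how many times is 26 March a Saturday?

Track 26 March's weekday year by year (advancing +1, or +2 across a Feb 29):
  1939: Sun  1940: Tue (+2)  1941: Wed (+1)  1942: Thu (+1)  1943: Fri (+1)
  1944: Sun (+2)  1945: Mon (+1)  1946: Tue (+1)  1947: Wed (+1)  1948: Fri (+2)
  1949: Sat (+1) ✓  1950: Sun (+1)  1951: Mon (+1)  1952: Wed (+2)  … (42 more years) …
  1995: Sun (+1)  1996: Tue (+2)  1997: Wed (+1)  1998: Thu (+1)  1999: Fri (+1)
  2000: Sun (+2)  2001: Mon (+1)  2002: Tue (+1)  2003: Wed (+1)  2004: Fri (+2)
  2005: Sat (+1) ✓  2006: Sun (+1)  2007: Mon (+1)  2008: Wed (+2)
Saturday years: 1949, 1955, 1960, 1966, 1977, 1983, 1988, 1994, 2005 — 9 in total.

9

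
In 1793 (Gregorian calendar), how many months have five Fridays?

A month of length L has five Fridays iff its first Friday is on day ≤ L−28 (so day 1–3 in a 31-day month, 1–2 in a 30-day month, day 1 in a leap February).
Checking each month of 1793: Jan starts Tue (31d); Feb starts Fri (28d); Mar starts Fri (31d) ✓; Apr starts Mon (30d); May starts Wed (31d) ✓; Jun starts Sat (30d); Jul starts Mon (31d); Aug starts Thu (31d) ✓; Sep starts Sun (30d); Oct starts Tue (31d); Nov starts Fri (30d) ✓; Dec starts Sun (31d).
Five-Friday months: March, May, August, November → 4.

4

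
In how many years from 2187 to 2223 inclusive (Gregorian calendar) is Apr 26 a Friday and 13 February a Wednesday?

Check each year's weekday for Apr 26 and 13 February:
  2187: Thu/Tue  2188: Sat/Wed  2189: Sun/Fri  2190: Mon/Sat  2191: Tue/Sun  2192: Thu/Mon  2193: Fri/Wed ✓  2194: Sat/Thu  2195: Sun/Fri  2196: Tue/Sat  2197: Wed/Mon  2198: Thu/Tue  2199: Fri/Wed ✓  2200: Sat/Thu  …(9 more)…  2210: Thu/Tue  2211: Fri/Wed ✓  2212: Sun/Thu  2213: Mon/Sat  2214: Tue/Sun  2215: Wed/Mon  2216: Fri/Tue  2217: Sat/Thu  2218: Sun/Fri  2219: Mon/Sat  2220: Wed/Sun  2221: Thu/Tue  2222: Fri/Wed ✓  2223: Sat/Thu
Both conditions hold in: 2193, 2199, 2205, 2211, 2222 — 5.

5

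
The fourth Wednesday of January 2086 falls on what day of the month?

January 1, 2086 is a Tuesday, so the first Wednesday is the 2nd.
The fourth Wednesday is 2 + 21 = 23.

23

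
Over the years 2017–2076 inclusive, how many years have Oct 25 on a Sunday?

Track Oct 25's weekday year by year (advancing +1, or +2 across a Feb 29):
  2017: Wed  2018: Thu (+1)  2019: Fri (+1)  2020: Sun (+2) ✓  2021: Mon (+1)
  2022: Tue (+1)  2023: Wed (+1)  2024: Fri (+2)  2025: Sat (+1)  2026: Sun (+1) ✓
  2027: Mon (+1)  2028: Wed (+2)  2029: Thu (+1)  2030: Fri (+1)  … (32 more years) …
  2063: Thu (+1)  2064: Sat (+2)  2065: Sun (+1) ✓  2066: Mon (+1)  2067: Tue (+1)
  2068: Thu (+2)  2069: Fri (+1)  2070: Sat (+1)  2071: Sun (+1) ✓  2072: Tue (+2)
  2073: Wed (+1)  2074: Thu (+1)  2075: Fri (+1)  2076: Sun (+2) ✓
Sunday years: 2020, 2026, 2037, 2043, 2048, 2054, 2065, 2071, 2076 — 9 in total.

9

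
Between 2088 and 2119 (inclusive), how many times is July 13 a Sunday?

4

Track July 13's weekday year by year (advancing +1, or +2 across a Feb 29):
  2088: Tue  2089: Wed (+1)  2090: Thu (+1)  2091: Fri (+1)  2092: Sun (+2) ✓
  2093: Mon (+1)  2094: Tue (+1)  2095: Wed (+1)  2096: Fri (+2)  2097: Sat (+1)
  2098: Sun (+1) ✓  2099: Mon (+1)  2100: Tue (+1)  2101: Wed (+1)  … (4 more years) …
  2106: Tue (+1)  2107: Wed (+1)  2108: Fri (+2)  2109: Sat (+1)  2110: Sun (+1) ✓
  2111: Mon (+1)  2112: Wed (+2)  2113: Thu (+1)  2114: Fri (+1)  2115: Sat (+1)
  2116: Mon (+2)  2117: Tue (+1)  2118: Wed (+1)  2119: Thu (+1)
Sunday years: 2092, 2098, 2104, 2110 — 4 in total.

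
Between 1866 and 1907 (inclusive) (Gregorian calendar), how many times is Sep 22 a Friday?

6

Track Sep 22's weekday year by year (advancing +1, or +2 across a Feb 29):
  1866: Sat  1867: Sun (+1)  1868: Tue (+2)  1869: Wed (+1)  1870: Thu (+1)
  1871: Fri (+1) ✓  1872: Sun (+2)  1873: Mon (+1)  1874: Tue (+1)  1875: Wed (+1)
  1876: Fri (+2) ✓  1877: Sat (+1)  1878: Sun (+1)  1879: Mon (+1)  … (14 more years) …
  1894: Sat (+1)  1895: Sun (+1)  1896: Tue (+2)  1897: Wed (+1)  1898: Thu (+1)
  1899: Fri (+1) ✓  1900: Sat (+1)  1901: Sun (+1)  1902: Mon (+1)  1903: Tue (+1)
  1904: Thu (+2)  1905: Fri (+1) ✓  1906: Sat (+1)  1907: Sun (+1)
Friday years: 1871, 1876, 1882, 1893, 1899, 1905 — 6 in total.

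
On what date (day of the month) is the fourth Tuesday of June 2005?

June 1, 2005 is a Wednesday, so the first Tuesday is the 7th.
The fourth Tuesday is 7 + 21 = 28.

28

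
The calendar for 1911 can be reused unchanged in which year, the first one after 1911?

1922

Two years share a calendar iff Jan 1 falls on the same weekday and both are leap or both are common. 1911: Jan 1 is Sunday, common year.
1912: Jan 1 Monday, leap
1913: Jan 1 Wednesday, common
1914: Jan 1 Thursday, common
1915: Jan 1 Friday, common
1916: Jan 1 Saturday, leap
1917: Jan 1 Monday, common
1918: Jan 1 Tuesday, common
1919: Jan 1 Wednesday, common
1920: Jan 1 Thursday, leap
1921: Jan 1 Saturday, common
1922: Jan 1 Sunday, common
1922 matches on both conditions.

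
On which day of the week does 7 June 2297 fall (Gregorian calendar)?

Monday

January 1, 2297 is a Friday.
June 7 is day 158 of the year, i.e. 157 days after Jan 1.
157 mod 7 = 3, so advance 3 weekdays from Friday: Monday.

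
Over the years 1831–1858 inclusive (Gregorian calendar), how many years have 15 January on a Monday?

Track 15 January's weekday year by year (advancing +1, or +2 across a Feb 29):
  1831: Sat  1832: Sun (+1)  1833: Tue (+2)  1834: Wed (+1)  1835: Thu (+1)
  1836: Fri (+1)  1837: Sun (+2)  1838: Mon (+1) ✓  1839: Tue (+1)  1840: Wed (+1)
  1841: Fri (+2)  1842: Sat (+1)  1843: Sun (+1)  1844: Mon (+1) ✓  1845: Wed (+2)
  1846: Thu (+1)  1847: Fri (+1)  1848: Sat (+1)  1849: Mon (+2) ✓  1850: Tue (+1)
  1851: Wed (+1)  1852: Thu (+1)  1853: Sat (+2)  1854: Sun (+1)  1855: Mon (+1) ✓
  1856: Tue (+1)  1857: Thu (+2)  1858: Fri (+1)
Monday years: 1838, 1844, 1849, 1855 — 4 in total.

4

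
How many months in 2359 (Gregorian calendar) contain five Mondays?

4

A month of length L has five Mondays iff its first Monday is on day ≤ L−28 (so day 1–3 in a 31-day month, 1–2 in a 30-day month, day 1 in a leap February).
Checking each month of 2359: Jan starts Thu (31d); Feb starts Sun (28d); Mar starts Sun (31d) ✓; Apr starts Wed (30d); May starts Fri (31d); Jun starts Mon (30d) ✓; Jul starts Wed (31d); Aug starts Sat (31d) ✓; Sep starts Tue (30d); Oct starts Thu (31d); Nov starts Sun (30d) ✓; Dec starts Tue (31d).
Five-Monday months: March, June, August, November → 4.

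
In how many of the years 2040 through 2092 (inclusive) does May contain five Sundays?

May has 31 days; it has five Sundays when Sunday falls among the first (month-length − 28) days — i.e. when May 1 is one of Sunday/Saturday/Friday.
May 1 by year: 2040:Tue 2041:Wed 2042:Thu 2043:Fri✓ 2044:Sun✓ 2045:Mon 2046:Tue 2047:Wed 2048:Fri✓ 2049:Sat✓ 2050:Sun✓ 2051:Mon 2052:Wed 2053:Thu 2054:Fri✓ …(23 more)… 2078:Sun✓ 2079:Mon 2080:Wed 2081:Thu 2082:Fri✓ 2083:Sat✓ 2084:Mon 2085:Tue 2086:Wed 2087:Thu 2088:Sat✓ 2089:Sun✓ 2090:Mon 2091:Tue 2092:Thu
Years with five Sundays: 2043, 2044, 2048, 2049, 2050, 2054, 2055, 2060, 2061, 2065, 2066, 2067, 2071, 2072, 2076, 2077, 2078, 2082, 2083, 2088, 2089 → 21.

21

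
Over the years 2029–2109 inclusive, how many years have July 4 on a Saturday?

11

Track July 4's weekday year by year (advancing +1, or +2 across a Feb 29):
  2029: Wed  2030: Thu (+1)  2031: Fri (+1)  2032: Sun (+2)  2033: Mon (+1)
  2034: Tue (+1)  2035: Wed (+1)  2036: Fri (+2)  2037: Sat (+1) ✓  2038: Sun (+1)
  2039: Mon (+1)  2040: Wed (+2)  2041: Thu (+1)  2042: Fri (+1)  … (53 more years) …
  2096: Wed (+2)  2097: Thu (+1)  2098: Fri (+1)  2099: Sat (+1) ✓  2100: Sun (+1)
  2101: Mon (+1)  2102: Tue (+1)  2103: Wed (+1)  2104: Fri (+2)  2105: Sat (+1) ✓
  2106: Sun (+1)  2107: Mon (+1)  2108: Wed (+2)  2109: Thu (+1)
Saturday years: 2037, 2043, 2048, 2054, 2065, 2071, 2076, 2082, 2093, 2099, 2105 — 11 in total.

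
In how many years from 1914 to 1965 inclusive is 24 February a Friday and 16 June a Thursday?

0

Check each year's weekday for 24 February and 16 June:
  1914: Tue/Tue  1915: Wed/Wed  1916: Thu/Fri  1917: Sat/Sat  1918: Sun/Sun  1919: Mon/Mon  1920: Tue/Wed  1921: Thu/Thu  1922: Fri/Fri  1923: Sat/Sat  1924: Sun/Mon  1925: Tue/Tue  1926: Wed/Wed  1927: Thu/Thu  …(24 more)…  1952: Sun/Mon  1953: Tue/Tue  1954: Wed/Wed  1955: Thu/Thu  1956: Fri/Sat  1957: Sun/Sun  1958: Mon/Mon  1959: Tue/Tue  1960: Wed/Thu  1961: Fri/Fri  1962: Sat/Sat  1963: Sun/Sun  1964: Mon/Tue  1965: Wed/Wed
Both conditions hold in: no year — 0.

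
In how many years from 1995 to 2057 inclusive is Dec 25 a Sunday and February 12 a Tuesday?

Check each year's weekday for Dec 25 and February 12:
  1995: Mon/Sun  1996: Wed/Mon  1997: Thu/Wed  1998: Fri/Thu  1999: Sat/Fri  2000: Mon/Sat  2001: Tue/Mon  2002: Wed/Tue  2003: Thu/Wed  2004: Sat/Thu  2005: Sun/Sat  2006: Mon/Sun  2007: Tue/Mon  2008: Thu/Tue  …(35 more)…  2044: Sun/Fri  2045: Mon/Sun  2046: Tue/Mon  2047: Wed/Tue  2048: Fri/Wed  2049: Sat/Fri  2050: Sun/Sat  2051: Mon/Sun  2052: Wed/Mon  2053: Thu/Wed  2054: Fri/Thu  2055: Sat/Fri  2056: Mon/Sat  2057: Tue/Mon
Both conditions hold in: no year — 0.

0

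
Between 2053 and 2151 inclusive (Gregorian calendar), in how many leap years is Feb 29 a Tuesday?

Leap years in 2053–2151: 23 of them.
Feb 29 weekday advances by 5 (mod 7) from one leap year to the next four years later (or differs when a century non-leap intervenes).
Leap-day weekdays: 2056:Tue✓ 2060:Sun 2064:Fri 2068:Wed 2072:Mon 2076:Sat 2080:Thu 2084:Tue✓ 2088:Sun 2092:Fri 2096:Wed 2104:Fri 2108:Wed 2112:Mon 2116:Sat 2120:Thu 2124:Tue✓ 2128:Sun 2132:Fri 2136:Wed 2140:Mon 2144:Sat 2148:Thu
Tuesday: 2056, 2084, 2124 → 3.

3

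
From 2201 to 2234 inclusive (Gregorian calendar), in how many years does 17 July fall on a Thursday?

Track 17 July's weekday year by year (advancing +1, or +2 across a Feb 29):
  2201: Fri  2202: Sat (+1)  2203: Sun (+1)  2204: Tue (+2)  2205: Wed (+1)
  2206: Thu (+1) ✓  2207: Fri (+1)  2208: Sun (+2)  2209: Mon (+1)  2210: Tue (+1)
  2211: Wed (+1)  2212: Fri (+2)  2213: Sat (+1)  2214: Sun (+1)  … (6 more years) …
  2221: Tue (+1)  2222: Wed (+1)  2223: Thu (+1) ✓  2224: Sat (+2)  2225: Sun (+1)
  2226: Mon (+1)  2227: Tue (+1)  2228: Thu (+2) ✓  2229: Fri (+1)  2230: Sat (+1)
  2231: Sun (+1)  2232: Tue (+2)  2233: Wed (+1)  2234: Thu (+1) ✓
Thursday years: 2206, 2217, 2223, 2228, 2234 — 5 in total.

5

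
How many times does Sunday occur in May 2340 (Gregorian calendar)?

May 2340 has 31 days and begins on Wednesday.
The first Sunday is May 5.
Sundays fall on 5, 12, 19, 26 — that's 4.

4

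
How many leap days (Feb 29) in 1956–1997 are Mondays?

2

Leap years in 1956–1997: 11 of them.
Feb 29 weekday advances by 5 (mod 7) from one leap year to the next four years later (or differs when a century non-leap intervenes).
Leap-day weekdays: 1956:Wed 1960:Mon✓ 1964:Sat 1968:Thu 1972:Tue 1976:Sun 1980:Fri 1984:Wed 1988:Mon✓ 1992:Sat 1996:Thu
Monday: 1960, 1988 → 2.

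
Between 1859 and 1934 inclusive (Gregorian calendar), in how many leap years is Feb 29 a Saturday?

Leap years in 1859–1934: 18 of them.
Feb 29 weekday advances by 5 (mod 7) from one leap year to the next four years later (or differs when a century non-leap intervenes).
Leap-day weekdays: 1860:Wed 1864:Mon 1868:Sat✓ 1872:Thu 1876:Tue 1880:Sun 1884:Fri 1888:Wed 1892:Mon 1896:Sat✓ 1904:Mon 1908:Sat✓ 1912:Thu 1916:Tue 1920:Sun 1924:Fri 1928:Wed 1932:Mon
Saturday: 1868, 1896, 1908 → 3.

3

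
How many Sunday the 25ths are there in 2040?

Check the 25th of each month of 2040: Jan 25: Wed, Feb 25: Sat, Mar 25: Sun, Apr 25: Wed, May 25: Fri, Jun 25: Mon, Jul 25: Wed, Aug 25: Sat, Sep 25: Tue, Oct 25: Thu, Nov 25: Sun, Dec 25: Tue.
Sunday occurs in March, November — 2 months.

2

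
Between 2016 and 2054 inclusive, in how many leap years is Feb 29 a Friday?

1

Leap years in 2016–2054: 10 of them.
Feb 29 weekday advances by 5 (mod 7) from one leap year to the next four years later (or differs when a century non-leap intervenes).
Leap-day weekdays: 2016:Mon 2020:Sat 2024:Thu 2028:Tue 2032:Sun 2036:Fri✓ 2040:Wed 2044:Mon 2048:Sat 2052:Thu
Friday: 2036 → 1.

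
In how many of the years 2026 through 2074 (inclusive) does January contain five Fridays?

January has 31 days; it has five Fridays when Friday falls among the first (month-length − 28) days — i.e. when January 1 is one of Friday/Thursday/Wednesday.
January 1 by year: 2026:Thu✓ 2027:Fri✓ 2028:Sat 2029:Mon 2030:Tue 2031:Wed✓ 2032:Thu✓ 2033:Sat 2034:Sun 2035:Mon 2036:Tue 2037:Thu✓ 2038:Fri✓ 2039:Sat 2040:Sun …(19 more)… 2060:Thu✓ 2061:Sat 2062:Sun 2063:Mon 2064:Tue 2065:Thu✓ 2066:Fri✓ 2067:Sat 2068:Sun 2069:Tue 2070:Wed✓ 2071:Thu✓ 2072:Fri✓ 2073:Sun 2074:Mon
Years with five Fridays: 2026, 2027, 2031, 2032, 2037, 2038, 2042, 2043, 2044, 2048, 2049, 2053, 2054, 2055, 2059, 2060, 2065, 2066, 2070, 2071, 2072 → 21.

21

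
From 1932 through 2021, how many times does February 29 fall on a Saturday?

4

Leap years in 1932–2021: 23 of them.
Feb 29 weekday advances by 5 (mod 7) from one leap year to the next four years later (or differs when a century non-leap intervenes).
Leap-day weekdays: 1932:Mon 1936:Sat✓ 1940:Thu 1944:Tue 1948:Sun 1952:Fri 1956:Wed 1960:Mon 1964:Sat✓ 1968:Thu 1972:Tue 1976:Sun 1980:Fri 1984:Wed 1988:Mon 1992:Sat✓ 1996:Thu 2000:Tue 2004:Sun 2008:Fri 2012:Wed 2016:Mon 2020:Sat✓
Saturday: 1936, 1964, 1992, 2020 → 4.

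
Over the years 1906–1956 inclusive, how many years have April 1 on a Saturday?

Track April 1's weekday year by year (advancing +1, or +2 across a Feb 29):
  1906: Sun  1907: Mon (+1)  1908: Wed (+2)  1909: Thu (+1)  1910: Fri (+1)
  1911: Sat (+1) ✓  1912: Mon (+2)  1913: Tue (+1)  1914: Wed (+1)  1915: Thu (+1)
  1916: Sat (+2) ✓  1917: Sun (+1)  1918: Mon (+1)  1919: Tue (+1)  … (23 more years) …
  1943: Thu (+1)  1944: Sat (+2) ✓  1945: Sun (+1)  1946: Mon (+1)  1947: Tue (+1)
  1948: Thu (+2)  1949: Fri (+1)  1950: Sat (+1) ✓  1951: Sun (+1)  1952: Tue (+2)
  1953: Wed (+1)  1954: Thu (+1)  1955: Fri (+1)  1956: Sun (+2)
Saturday years: 1911, 1916, 1922, 1933, 1939, 1944, 1950 — 7 in total.

7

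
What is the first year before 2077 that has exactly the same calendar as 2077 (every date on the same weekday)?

2066

Two years share a calendar iff Jan 1 falls on the same weekday and both are leap or both are common. 2077: Jan 1 is Friday, common year.
2076: Jan 1 Wednesday, leap
2075: Jan 1 Tuesday, common
2074: Jan 1 Monday, common
2073: Jan 1 Sunday, common
2072: Jan 1 Friday, leap
2071: Jan 1 Thursday, common
2070: Jan 1 Wednesday, common
2069: Jan 1 Tuesday, common
2068: Jan 1 Sunday, leap
2067: Jan 1 Saturday, common
2066: Jan 1 Friday, common
2066 matches on both conditions.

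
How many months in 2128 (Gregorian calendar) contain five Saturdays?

4

A month of length L has five Saturdays iff its first Saturday is on day ≤ L−28 (so day 1–3 in a 31-day month, 1–2 in a 30-day month, day 1 in a leap February).
Checking each month of 2128: Jan starts Thu (31d) ✓; Feb starts Sun (29d); Mar starts Mon (31d); Apr starts Thu (30d); May starts Sat (31d) ✓; Jun starts Tue (30d); Jul starts Thu (31d) ✓; Aug starts Sun (31d); Sep starts Wed (30d); Oct starts Fri (31d) ✓; Nov starts Mon (30d); Dec starts Wed (31d).
Five-Saturday months: January, May, July, October → 4.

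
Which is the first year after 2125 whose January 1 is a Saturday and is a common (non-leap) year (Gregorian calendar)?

2129

Jan 1 advances by 2 weekdays after a leap year and by 1 after a common year.
2125: Jan 1 is Monday.
2126: Tuesday
2127: Wednesday
2128: Thursday (leap)
2129: Saturday
2129 begins on a Saturday and is a common year.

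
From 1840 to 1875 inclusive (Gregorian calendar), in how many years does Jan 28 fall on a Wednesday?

Track Jan 28's weekday year by year (advancing +1, or +2 across a Feb 29):
  1840: Tue  1841: Thu (+2)  1842: Fri (+1)  1843: Sat (+1)  1844: Sun (+1)
  1845: Tue (+2)  1846: Wed (+1) ✓  1847: Thu (+1)  1848: Fri (+1)  1849: Sun (+2)
  1850: Mon (+1)  1851: Tue (+1)  1852: Wed (+1) ✓  1853: Fri (+2)  … (8 more years) …
  1862: Tue (+1)  1863: Wed (+1) ✓  1864: Thu (+1)  1865: Sat (+2)  1866: Sun (+1)
  1867: Mon (+1)  1868: Tue (+1)  1869: Thu (+2)  1870: Fri (+1)  1871: Sat (+1)
  1872: Sun (+1)  1873: Tue (+2)  1874: Wed (+1) ✓  1875: Thu (+1)
Wednesday years: 1846, 1852, 1857, 1863, 1874 — 5 in total.

5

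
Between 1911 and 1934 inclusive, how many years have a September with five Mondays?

7

September has 30 days; it has five Mondays when Monday falls among the first (month-length − 28) days — i.e. when September 1 is one of Monday/Sunday.
September 1 by year: 1911:Fri 1912:Sun✓ 1913:Mon✓ 1914:Tue 1915:Wed 1916:Fri 1917:Sat 1918:Sun✓ 1919:Mon✓ 1920:Wed 1921:Thu 1922:Fri 1923:Sat 1924:Mon✓ 1925:Tue 1926:Wed 1927:Thu 1928:Sat 1929:Sun✓ 1930:Mon✓ 1931:Tue 1932:Thu 1933:Fri 1934:Sat
Years with five Mondays: 1912, 1913, 1918, 1919, 1924, 1929, 1930 → 7.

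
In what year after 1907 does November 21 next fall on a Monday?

1910

From one year to the next, a fixed date's weekday advances by 1, or by 2 when a Feb 29 lies between the two dates.
1907: November 21 is Thursday.
1908: Saturday (+2)
1909: Sunday (+1)
1910: Monday (+1)
November 21 falls on a Monday in 1910.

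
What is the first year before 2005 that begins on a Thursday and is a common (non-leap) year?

Jan 1 advances by 2 weekdays after a leap year and by 1 after a common year.
2005: Jan 1 is Saturday.
2004: Thursday (leap)
2003: Wednesday
2002: Tuesday
2001: Monday
2000: Saturday (leap)
1999: Friday
1998: Thursday
1998 begins on a Thursday and is a common year.

1998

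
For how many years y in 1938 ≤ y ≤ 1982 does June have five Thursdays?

13

June has 30 days; it has five Thursdays when Thursday falls among the first (month-length − 28) days — i.e. when June 1 is one of Thursday/Wednesday.
June 1 by year: 1938:Wed✓ 1939:Thu✓ 1940:Sat 1941:Sun 1942:Mon 1943:Tue 1944:Thu✓ 1945:Fri 1946:Sat 1947:Sun 1948:Tue 1949:Wed✓ 1950:Thu✓ 1951:Fri 1952:Sun …(15 more)… 1968:Sat 1969:Sun 1970:Mon 1971:Tue 1972:Thu✓ 1973:Fri 1974:Sat 1975:Sun 1976:Tue 1977:Wed✓ 1978:Thu✓ 1979:Fri 1980:Sun 1981:Mon 1982:Tue
Years with five Thursdays: 1938, 1939, 1944, 1949, 1950, 1955, 1960, 1961, 1966, 1967, 1972, 1977, 1978 → 13.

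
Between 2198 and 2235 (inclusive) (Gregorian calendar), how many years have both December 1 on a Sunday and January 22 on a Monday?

1

Check each year's weekday for December 1 and January 22:
  2198: Sat/Mon  2199: Sun/Tue  2200: Mon/Wed  2201: Tue/Thu  2202: Wed/Fri  2203: Thu/Sat  2204: Sat/Sun  2205: Sun/Tue  2206: Mon/Wed  2207: Tue/Thu  2208: Thu/Fri  2209: Fri/Sun  2210: Sat/Mon  2211: Sun/Tue  …(10 more)…  2222: Sun/Tue  2223: Mon/Wed  2224: Wed/Thu  2225: Thu/Sat  2226: Fri/Sun  2227: Sat/Mon  2228: Mon/Tue  2229: Tue/Thu  2230: Wed/Fri  2231: Thu/Sat  2232: Sat/Sun  2233: Sun/Tue  2234: Mon/Wed  2235: Tue/Thu
Both conditions hold in: 2216 — 1.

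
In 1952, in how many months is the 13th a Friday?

Check the 13th of each month of 1952: Jan 13: Sun, Feb 13: Wed, Mar 13: Thu, Apr 13: Sun, May 13: Tue, Jun 13: Fri, Jul 13: Sun, Aug 13: Wed, Sep 13: Sat, Oct 13: Mon, Nov 13: Thu, Dec 13: Sat.
Friday occurs in June — 1 month.

1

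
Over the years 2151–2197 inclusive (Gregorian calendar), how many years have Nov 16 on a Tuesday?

7

Track Nov 16's weekday year by year (advancing +1, or +2 across a Feb 29):
  2151: Tue ✓  2152: Thu (+2)  2153: Fri (+1)  2154: Sat (+1)  2155: Sun (+1)
  2156: Tue (+2) ✓  2157: Wed (+1)  2158: Thu (+1)  2159: Fri (+1)  2160: Sun (+2)
  2161: Mon (+1)  2162: Tue (+1) ✓  2163: Wed (+1)  2164: Fri (+2)  … (19 more years) …
  2184: Tue (+2) ✓  2185: Wed (+1)  2186: Thu (+1)  2187: Fri (+1)  2188: Sun (+2)
  2189: Mon (+1)  2190: Tue (+1) ✓  2191: Wed (+1)  2192: Fri (+2)  2193: Sat (+1)
  2194: Sun (+1)  2195: Mon (+1)  2196: Wed (+2)  2197: Thu (+1)
Tuesday years: 2151, 2156, 2162, 2173, 2179, 2184, 2190 — 7 in total.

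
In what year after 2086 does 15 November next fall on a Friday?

From one year to the next, a fixed date's weekday advances by 1, or by 2 when a Feb 29 lies between the two dates.
2086: November 15 is Friday.
2087: Saturday (+1)
2088: Monday (+2)
2089: Tuesday (+1)
2090: Wednesday (+1)
2091: Thursday (+1)
2092: Saturday (+2)
2093: Sunday (+1)
2094: Monday (+1)
2095: Tuesday (+1)
2096: Thursday (+2)
2097: Friday (+1)
15 November falls on a Friday in 2097.

2097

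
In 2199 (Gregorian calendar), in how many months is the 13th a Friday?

Check the 13th of each month of 2199: Jan 13: Sun, Feb 13: Wed, Mar 13: Wed, Apr 13: Sat, May 13: Mon, Jun 13: Thu, Jul 13: Sat, Aug 13: Tue, Sep 13: Fri, Oct 13: Sun, Nov 13: Wed, Dec 13: Fri.
Friday occurs in September, December — 2 months.

2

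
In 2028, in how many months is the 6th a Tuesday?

1

Check the 6th of each month of 2028: Jan 6: Thu, Feb 6: Sun, Mar 6: Mon, Apr 6: Thu, May 6: Sat, Jun 6: Tue, Jul 6: Thu, Aug 6: Sun, Sep 6: Wed, Oct 6: Fri, Nov 6: Mon, Dec 6: Wed.
Tuesday occurs in June — 1 month.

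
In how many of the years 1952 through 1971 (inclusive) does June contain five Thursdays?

June has 30 days; it has five Thursdays when Thursday falls among the first (month-length − 28) days — i.e. when June 1 is one of Thursday/Wednesday.
June 1 by year: 1952:Sun 1953:Mon 1954:Tue 1955:Wed✓ 1956:Fri 1957:Sat 1958:Sun 1959:Mon 1960:Wed✓ 1961:Thu✓ 1962:Fri 1963:Sat 1964:Mon 1965:Tue 1966:Wed✓ 1967:Thu✓ 1968:Sat 1969:Sun 1970:Mon 1971:Tue
Years with five Thursdays: 1955, 1960, 1961, 1966, 1967 → 5.

5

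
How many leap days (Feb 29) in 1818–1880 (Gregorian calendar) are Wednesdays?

2

Leap years in 1818–1880: 16 of them.
Feb 29 weekday advances by 5 (mod 7) from one leap year to the next four years later (or differs when a century non-leap intervenes).
Leap-day weekdays: 1820:Tue 1824:Sun 1828:Fri 1832:Wed✓ 1836:Mon 1840:Sat 1844:Thu 1848:Tue 1852:Sun 1856:Fri 1860:Wed✓ 1864:Mon 1868:Sat 1872:Thu 1876:Tue 1880:Sun
Wednesday: 1832, 1860 → 2.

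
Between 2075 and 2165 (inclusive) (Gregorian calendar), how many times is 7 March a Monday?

Track 7 March's weekday year by year (advancing +1, or +2 across a Feb 29):
  2075: Thu  2076: Sat (+2)  2077: Sun (+1)  2078: Mon (+1) ✓  2079: Tue (+1)
  2080: Thu (+2)  2081: Fri (+1)  2082: Sat (+1)  2083: Sun (+1)  2084: Tue (+2)
  2085: Wed (+1)  2086: Thu (+1)  2087: Fri (+1)  2088: Sun (+2)  … (63 more years) …
  2152: Tue (+2)  2153: Wed (+1)  2154: Thu (+1)  2155: Fri (+1)  2156: Sun (+2)
  2157: Mon (+1) ✓  2158: Tue (+1)  2159: Wed (+1)  2160: Fri (+2)  2161: Sat (+1)
  2162: Sun (+1)  2163: Mon (+1) ✓  2164: Wed (+2)  2165: Thu (+1)
Monday years: 2078, 2089, 2095, 2101, 2107, 2112, 2118, 2129, 2135, 2140, 2146, 2157, 2163 — 13 in total.

13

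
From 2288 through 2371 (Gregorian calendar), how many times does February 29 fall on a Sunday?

Leap years in 2288–2371: 20 of them.
Feb 29 weekday advances by 5 (mod 7) from one leap year to the next four years later (or differs when a century non-leap intervenes).
Leap-day weekdays: 2288:Wed 2292:Mon 2296:Sat 2304:Mon 2308:Sat 2312:Thu 2316:Tue 2320:Sun✓ 2324:Fri 2328:Wed 2332:Mon 2336:Sat 2340:Thu 2344:Tue 2348:Sun✓ 2352:Fri 2356:Wed 2360:Mon 2364:Sat 2368:Thu
Sunday: 2320, 2348 → 2.

2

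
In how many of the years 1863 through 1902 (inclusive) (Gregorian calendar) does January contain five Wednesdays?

January has 31 days; it has five Wednesdays when Wednesday falls among the first (month-length − 28) days — i.e. when January 1 is one of Wednesday/Tuesday/Monday.
January 1 by year: 1863:Thu 1864:Fri 1865:Sun 1866:Mon✓ 1867:Tue✓ 1868:Wed✓ 1869:Fri 1870:Sat 1871:Sun 1872:Mon✓ 1873:Wed✓ 1874:Thu 1875:Fri 1876:Sat 1877:Mon✓ …(10 more)… 1888:Sun 1889:Tue✓ 1890:Wed✓ 1891:Thu 1892:Fri 1893:Sun 1894:Mon✓ 1895:Tue✓ 1896:Wed✓ 1897:Fri 1898:Sat 1899:Sun 1900:Mon✓ 1901:Tue✓ 1902:Wed✓
Years with five Wednesdays: 1866, 1867, 1868, 1872, 1873, 1877, 1878, 1879, 1883, 1884, 1889, 1890, 1894, 1895, 1896, 1900, 1901, 1902 → 18.

18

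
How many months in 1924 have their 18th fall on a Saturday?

Check the 18th of each month of 1924: Jan 18: Fri, Feb 18: Mon, Mar 18: Tue, Apr 18: Fri, May 18: Sun, Jun 18: Wed, Jul 18: Fri, Aug 18: Mon, Sep 18: Thu, Oct 18: Sat, Nov 18: Tue, Dec 18: Thu.
Saturday occurs in October — 1 month.

1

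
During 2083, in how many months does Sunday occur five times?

A month of length L has five Sundays iff its first Sunday is on day ≤ L−28 (so day 1–3 in a 31-day month, 1–2 in a 30-day month, day 1 in a leap February).
Checking each month of 2083: Jan starts Fri (31d) ✓; Feb starts Mon (28d); Mar starts Mon (31d); Apr starts Thu (30d); May starts Sat (31d) ✓; Jun starts Tue (30d); Jul starts Thu (31d); Aug starts Sun (31d) ✓; Sep starts Wed (30d); Oct starts Fri (31d) ✓; Nov starts Mon (30d); Dec starts Wed (31d).
Five-Sunday months: January, May, August, October → 4.

4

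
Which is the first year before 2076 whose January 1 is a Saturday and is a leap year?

2056

Jan 1 advances by 2 weekdays after a leap year and by 1 after a common year.
2076: Jan 1 is Wednesday (leap).
2075: Tuesday
2074: Monday
2073: Sunday
2072: Friday (leap)
2071: Thursday
2070: Wednesday
2069: Tuesday
2068: Sunday (leap)
2067: Saturday
2066: Friday
2065: Thursday
2064: Tuesday (leap)
2063: Monday
2062: Sunday
2061: Saturday
2060: Thursday (leap)
2059: Wednesday
2058: Tuesday
2057: Monday
2056: Saturday (leap)
2056 begins on a Saturday and is a leap year.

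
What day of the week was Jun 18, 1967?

Sunday

January 1, 1967 is a Sunday.
June 18 is day 169 of the year, i.e. 168 days after Jan 1.
168 mod 7 = 0, so advance 0 weekdays from Sunday: Sunday.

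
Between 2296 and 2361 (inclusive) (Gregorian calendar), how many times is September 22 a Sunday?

9

Track September 22's weekday year by year (advancing +1, or +2 across a Feb 29):
  2296: Tue  2297: Wed (+1)  2298: Thu (+1)  2299: Fri (+1)  2300: Sat (+1)
  2301: Sun (+1) ✓  2302: Mon (+1)  2303: Tue (+1)  2304: Thu (+2)  2305: Fri (+1)
  2306: Sat (+1)  2307: Sun (+1) ✓  2308: Tue (+2)  2309: Wed (+1)  … (38 more years) …
  2348: Wed (+2)  2349: Thu (+1)  2350: Fri (+1)  2351: Sat (+1)  2352: Mon (+2)
  2353: Tue (+1)  2354: Wed (+1)  2355: Thu (+1)  2356: Sat (+2)  2357: Sun (+1) ✓
  2358: Mon (+1)  2359: Tue (+1)  2360: Thu (+2)  2361: Fri (+1)
Sunday years: 2301, 2307, 2312, 2318, 2329, 2335, 2340, 2346, 2357 — 9 in total.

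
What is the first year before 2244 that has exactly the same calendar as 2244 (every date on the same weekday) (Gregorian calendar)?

Two years share a calendar iff Jan 1 falls on the same weekday and both are leap or both are common. 2244: Jan 1 is Monday, leap year.
2243: Jan 1 Sunday, common
2242: Jan 1 Saturday, common
2241: Jan 1 Friday, common
2240: Jan 1 Wednesday, leap
2239: Jan 1 Tuesday, common
2238: Jan 1 Monday, common
2237: Jan 1 Sunday, common
2236: Jan 1 Friday, leap
2235: Jan 1 Thursday, common
2234: Jan 1 Wednesday, common
2233: Jan 1 Tuesday, common
2232: Jan 1 Sunday, leap
2231: Jan 1 Saturday, common
2230: Jan 1 Friday, common
2229: Jan 1 Thursday, common
2228: Jan 1 Tuesday, leap
2227: Jan 1 Monday, common
2226: Jan 1 Sunday, common
2225: Jan 1 Saturday, common
2224: Jan 1 Thursday, leap
2223: Jan 1 Wednesday, common
2222: Jan 1 Tuesday, common
2221: Jan 1 Monday, common
2220: Jan 1 Saturday, leap
2219: Jan 1 Friday, common
2218: Jan 1 Thursday, common
2217: Jan 1 Wednesday, common
2216: Jan 1 Monday, leap
2216 matches on both conditions.

2216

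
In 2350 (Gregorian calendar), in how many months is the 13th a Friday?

2

Check the 13th of each month of 2350: Jan 13: Fri, Feb 13: Mon, Mar 13: Mon, Apr 13: Thu, May 13: Sat, Jun 13: Tue, Jul 13: Thu, Aug 13: Sun, Sep 13: Wed, Oct 13: Fri, Nov 13: Mon, Dec 13: Wed.
Friday occurs in January, October — 2 months.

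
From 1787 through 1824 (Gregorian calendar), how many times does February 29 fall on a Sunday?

1

Leap years in 1787–1824: 9 of them.
Feb 29 weekday advances by 5 (mod 7) from one leap year to the next four years later (or differs when a century non-leap intervenes).
Leap-day weekdays: 1788:Fri 1792:Wed 1796:Mon 1804:Wed 1808:Mon 1812:Sat 1816:Thu 1820:Tue 1824:Sun✓
Sunday: 1824 → 1.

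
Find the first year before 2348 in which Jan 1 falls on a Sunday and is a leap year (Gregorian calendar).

2328

Jan 1 advances by 2 weekdays after a leap year and by 1 after a common year.
2348: Jan 1 is Thursday (leap).
2347: Wednesday
2346: Tuesday
2345: Monday
2344: Saturday (leap)
2343: Friday
2342: Thursday
2341: Wednesday
2340: Monday (leap)
2339: Sunday
2338: Saturday
2337: Friday
2336: Wednesday (leap)
2335: Tuesday
2334: Monday
2333: Sunday
2332: Friday (leap)
2331: Thursday
2330: Wednesday
2329: Tuesday
2328: Sunday (leap)
2328 begins on a Sunday and is a leap year.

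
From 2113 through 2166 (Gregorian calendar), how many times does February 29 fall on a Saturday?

Leap years in 2113–2166: 13 of them.
Feb 29 weekday advances by 5 (mod 7) from one leap year to the next four years later (or differs when a century non-leap intervenes).
Leap-day weekdays: 2116:Sat✓ 2120:Thu 2124:Tue 2128:Sun 2132:Fri 2136:Wed 2140:Mon 2144:Sat✓ 2148:Thu 2152:Tue 2156:Sun 2160:Fri 2164:Wed
Saturday: 2116, 2144 → 2.

2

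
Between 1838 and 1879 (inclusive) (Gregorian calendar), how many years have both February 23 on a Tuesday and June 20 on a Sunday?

Check each year's weekday for February 23 and June 20:
  1838: Fri/Wed  1839: Sat/Thu  1840: Sun/Sat  1841: Tue/Sun ✓  1842: Wed/Mon  1843: Thu/Tue  1844: Fri/Thu  1845: Sun/Fri  1846: Mon/Sat  1847: Tue/Sun ✓  1848: Wed/Tue  1849: Fri/Wed  1850: Sat/Thu  1851: Sun/Fri  …(14 more)…  1866: Fri/Wed  1867: Sat/Thu  1868: Sun/Sat  1869: Tue/Sun ✓  1870: Wed/Mon  1871: Thu/Tue  1872: Fri/Thu  1873: Sun/Fri  1874: Mon/Sat  1875: Tue/Sun ✓  1876: Wed/Tue  1877: Fri/Wed  1878: Sat/Thu  1879: Sun/Fri
Both conditions hold in: 1841, 1847, 1858, 1869, 1875 — 5.

5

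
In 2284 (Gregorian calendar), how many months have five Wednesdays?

5

A month of length L has five Wednesdays iff its first Wednesday is on day ≤ L−28 (so day 1–3 in a 31-day month, 1–2 in a 30-day month, day 1 in a leap February).
Checking each month of 2284: Jan starts Tue (31d) ✓; Feb starts Fri (29d); Mar starts Sat (31d); Apr starts Tue (30d) ✓; May starts Thu (31d); Jun starts Sun (30d); Jul starts Tue (31d) ✓; Aug starts Fri (31d); Sep starts Mon (30d); Oct starts Wed (31d) ✓; Nov starts Sat (30d); Dec starts Mon (31d) ✓.
Five-Wednesday months: January, April, July, October, December → 5.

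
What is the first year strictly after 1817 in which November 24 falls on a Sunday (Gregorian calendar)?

From one year to the next, a fixed date's weekday advances by 1, or by 2 when a Feb 29 lies between the two dates.
1817: November 24 is Monday.
1818: Tuesday (+1)
1819: Wednesday (+1)
1820: Friday (+2)
1821: Saturday (+1)
1822: Sunday (+1)
November 24 falls on a Sunday in 1822.

1822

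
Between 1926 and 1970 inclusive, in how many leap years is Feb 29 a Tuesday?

Leap years in 1926–1970: 11 of them.
Feb 29 weekday advances by 5 (mod 7) from one leap year to the next four years later (or differs when a century non-leap intervenes).
Leap-day weekdays: 1928:Wed 1932:Mon 1936:Sat 1940:Thu 1944:Tue✓ 1948:Sun 1952:Fri 1956:Wed 1960:Mon 1964:Sat 1968:Thu
Tuesday: 1944 → 1.

1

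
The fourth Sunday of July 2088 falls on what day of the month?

25

July 1, 2088 is a Thursday, so the first Sunday is the 4th.
The fourth Sunday is 4 + 21 = 25.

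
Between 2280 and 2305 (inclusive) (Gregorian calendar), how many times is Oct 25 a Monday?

3

Track Oct 25's weekday year by year (advancing +1, or +2 across a Feb 29):
  2280: Mon ✓  2281: Tue (+1)  2282: Wed (+1)  2283: Thu (+1)  2284: Sat (+2)
  2285: Sun (+1)  2286: Mon (+1) ✓  2287: Tue (+1)  2288: Thu (+2)  2289: Fri (+1)
  2290: Sat (+1)  2291: Sun (+1)  2292: Tue (+2)  2293: Wed (+1)  2294: Thu (+1)
  2295: Fri (+1)  2296: Sun (+2)  2297: Mon (+1) ✓  2298: Tue (+1)  2299: Wed (+1)
  2300: Thu (+1)  2301: Fri (+1)  2302: Sat (+1)  2303: Sun (+1)  2304: Tue (+2)
  2305: Wed (+1)
Monday years: 2280, 2286, 2297 — 3 in total.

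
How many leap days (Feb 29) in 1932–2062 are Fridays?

Leap years in 1932–2062: 33 of them.
Feb 29 weekday advances by 5 (mod 7) from one leap year to the next four years later (or differs when a century non-leap intervenes).
Leap-day weekdays: 1932:Mon 1936:Sat 1940:Thu 1944:Tue 1948:Sun 1952:Fri✓ 1956:Wed 1960:Mon 1964:Sat 1968:Thu 1972:Tue 1976:Sun 1980:Fri✓ …(7 more)… 2012:Wed 2016:Mon 2020:Sat 2024:Thu 2028:Tue 2032:Sun 2036:Fri✓ 2040:Wed 2044:Mon 2048:Sat 2052:Thu 2056:Tue 2060:Sun
Friday: 1952, 1980, 2008, 2036 → 4.

4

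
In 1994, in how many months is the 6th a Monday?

1

Check the 6th of each month of 1994: Jan 6: Thu, Feb 6: Sun, Mar 6: Sun, Apr 6: Wed, May 6: Fri, Jun 6: Mon, Jul 6: Wed, Aug 6: Sat, Sep 6: Tue, Oct 6: Thu, Nov 6: Sun, Dec 6: Tue.
Monday occurs in June — 1 month.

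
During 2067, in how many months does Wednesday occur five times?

4

A month of length L has five Wednesdays iff its first Wednesday is on day ≤ L−28 (so day 1–3 in a 31-day month, 1–2 in a 30-day month, day 1 in a leap February).
Checking each month of 2067: Jan starts Sat (31d); Feb starts Tue (28d); Mar starts Tue (31d) ✓; Apr starts Fri (30d); May starts Sun (31d); Jun starts Wed (30d) ✓; Jul starts Fri (31d); Aug starts Mon (31d) ✓; Sep starts Thu (30d); Oct starts Sat (31d); Nov starts Tue (30d) ✓; Dec starts Thu (31d).
Five-Wednesday months: March, June, August, November → 4.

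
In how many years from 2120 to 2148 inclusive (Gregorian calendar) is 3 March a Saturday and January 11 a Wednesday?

Check each year's weekday for 3 March and January 11:
  2120: Sun/Thu  2121: Mon/Sat  2122: Tue/Sun  2123: Wed/Mon  2124: Fri/Tue  2125: Sat/Thu  2126: Sun/Fri  2127: Mon/Sat  2128: Wed/Sun  2129: Thu/Tue  2130: Fri/Wed  2131: Sat/Thu  2132: Mon/Fri  2133: Tue/Sun  2134: Wed/Mon  2135: Thu/Tue  2136: Sat/Wed ✓  2137: Sun/Fri  2138: Mon/Sat  2139: Tue/Sun  2140: Thu/Mon  2141: Fri/Wed  2142: Sat/Thu  2143: Sun/Fri  2144: Tue/Sat  2145: Wed/Mon  2146: Thu/Tue  2147: Fri/Wed  2148: Sun/Thu
Both conditions hold in: 2136 — 1.

1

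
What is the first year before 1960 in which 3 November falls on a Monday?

1958

From one year to the next, a fixed date's weekday advances by 1, or by 2 when a Feb 29 lies between the two dates.
1960: November 3 is Thursday.
1959: Tuesday (−2)
1958: Monday (−1)
3 November falls on a Monday in 1958.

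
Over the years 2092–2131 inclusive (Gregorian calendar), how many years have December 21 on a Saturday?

5

Track December 21's weekday year by year (advancing +1, or +2 across a Feb 29):
  2092: Sun  2093: Mon (+1)  2094: Tue (+1)  2095: Wed (+1)  2096: Fri (+2)
  2097: Sat (+1) ✓  2098: Sun (+1)  2099: Mon (+1)  2100: Tue (+1)  2101: Wed (+1)
  2102: Thu (+1)  2103: Fri (+1)  2104: Sun (+2)  2105: Mon (+1)  … (12 more years) …
  2118: Wed (+1)  2119: Thu (+1)  2120: Sat (+2) ✓  2121: Sun (+1)  2122: Mon (+1)
  2123: Tue (+1)  2124: Thu (+2)  2125: Fri (+1)  2126: Sat (+1) ✓  2127: Sun (+1)
  2128: Tue (+2)  2129: Wed (+1)  2130: Thu (+1)  2131: Fri (+1)
Saturday years: 2097, 2109, 2115, 2120, 2126 — 5 in total.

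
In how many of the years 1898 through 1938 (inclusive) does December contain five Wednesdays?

December has 31 days; it has five Wednesdays when Wednesday falls among the first (month-length − 28) days — i.e. when December 1 is one of Wednesday/Tuesday/Monday.
December 1 by year: 1898:Thu 1899:Fri 1900:Sat 1901:Sun 1902:Mon✓ 1903:Tue✓ 1904:Thu 1905:Fri 1906:Sat 1907:Sun 1908:Tue✓ 1909:Wed✓ 1910:Thu 1911:Fri 1912:Sun …(11 more)… 1924:Mon✓ 1925:Tue✓ 1926:Wed✓ 1927:Thu 1928:Sat 1929:Sun 1930:Mon✓ 1931:Tue✓ 1932:Thu 1933:Fri 1934:Sat 1935:Sun 1936:Tue✓ 1937:Wed✓ 1938:Thu
Years with five Wednesdays: 1902, 1903, 1908, 1909, 1913, 1914, 1915, 1919, 1920, 1924, 1925, 1926, 1930, 1931, 1936, 1937 → 16.

16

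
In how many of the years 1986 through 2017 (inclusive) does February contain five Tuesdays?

1

February has 28 days (29 in leap years); it has five Tuesdays when Tuesday falls among the first (month-length − 28) days — i.e. when February 1 is Tuesday in a leap year (never in a common year).
February 1 by year: 1986:Sat 1987:Sun 1988:Mon 1989:Wed 1990:Thu 1991:Fri 1992:Sat 1993:Mon 1994:Tue 1995:Wed 1996:Thu 1997:Sat 1998:Sun 1999:Mon 2000:Tue✓ 2001:Thu 2002:Fri 2003:Sat 2004:Sun 2005:Tue 2006:Wed 2007:Thu 2008:Fri 2009:Sun 2010:Mon 2011:Tue 2012:Wed 2013:Fri 2014:Sat 2015:Sun 2016:Mon 2017:Wed
Years with five Tuesdays: 2000 → 1.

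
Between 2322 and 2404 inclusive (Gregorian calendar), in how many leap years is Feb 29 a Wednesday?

Leap years in 2322–2404: 21 of them.
Feb 29 weekday advances by 5 (mod 7) from one leap year to the next four years later (or differs when a century non-leap intervenes).
Leap-day weekdays: 2324:Fri 2328:Wed✓ 2332:Mon 2336:Sat 2340:Thu 2344:Tue 2348:Sun 2352:Fri 2356:Wed✓ 2360:Mon 2364:Sat 2368:Thu 2372:Tue 2376:Sun 2380:Fri 2384:Wed✓ 2388:Mon 2392:Sat 2396:Thu 2400:Tue 2404:Sun
Wednesday: 2328, 2356, 2384 → 3.

3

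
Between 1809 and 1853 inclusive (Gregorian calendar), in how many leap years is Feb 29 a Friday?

1

Leap years in 1809–1853: 11 of them.
Feb 29 weekday advances by 5 (mod 7) from one leap year to the next four years later (or differs when a century non-leap intervenes).
Leap-day weekdays: 1812:Sat 1816:Thu 1820:Tue 1824:Sun 1828:Fri✓ 1832:Wed 1836:Mon 1840:Sat 1844:Thu 1848:Tue 1852:Sun
Friday: 1828 → 1.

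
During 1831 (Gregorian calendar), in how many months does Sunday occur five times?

4

A month of length L has five Sundays iff its first Sunday is on day ≤ L−28 (so day 1–3 in a 31-day month, 1–2 in a 30-day month, day 1 in a leap February).
Checking each month of 1831: Jan starts Sat (31d) ✓; Feb starts Tue (28d); Mar starts Tue (31d); Apr starts Fri (30d); May starts Sun (31d) ✓; Jun starts Wed (30d); Jul starts Fri (31d) ✓; Aug starts Mon (31d); Sep starts Thu (30d); Oct starts Sat (31d) ✓; Nov starts Tue (30d); Dec starts Thu (31d).
Five-Sunday months: January, May, July, October → 4.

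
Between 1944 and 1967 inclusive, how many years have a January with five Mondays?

January has 31 days; it has five Mondays when Monday falls among the first (month-length − 28) days — i.e. when January 1 is one of Monday/Sunday/Saturday.
January 1 by year: 1944:Sat✓ 1945:Mon✓ 1946:Tue 1947:Wed 1948:Thu 1949:Sat✓ 1950:Sun✓ 1951:Mon✓ 1952:Tue 1953:Thu 1954:Fri 1955:Sat✓ 1956:Sun✓ 1957:Tue 1958:Wed 1959:Thu 1960:Fri 1961:Sun✓ 1962:Mon✓ 1963:Tue 1964:Wed 1965:Fri 1966:Sat✓ 1967:Sun✓
Years with five Mondays: 1944, 1945, 1949, 1950, 1951, 1955, 1956, 1961, 1962, 1966, 1967 → 11.

11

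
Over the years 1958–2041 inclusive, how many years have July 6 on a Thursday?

12

Track July 6's weekday year by year (advancing +1, or +2 across a Feb 29):
  1958: Sun  1959: Mon (+1)  1960: Wed (+2)  1961: Thu (+1) ✓  1962: Fri (+1)
  1963: Sat (+1)  1964: Mon (+2)  1965: Tue (+1)  1966: Wed (+1)  1967: Thu (+1) ✓
  1968: Sat (+2)  1969: Sun (+1)  1970: Mon (+1)  1971: Tue (+1)  … (56 more years) …
  2028: Thu (+2) ✓  2029: Fri (+1)  2030: Sat (+1)  2031: Sun (+1)  2032: Tue (+2)
  2033: Wed (+1)  2034: Thu (+1) ✓  2035: Fri (+1)  2036: Sun (+2)  2037: Mon (+1)
  2038: Tue (+1)  2039: Wed (+1)  2040: Fri (+2)  2041: Sat (+1)
Thursday years: 1961, 1967, 1972, 1978, 1989, 1995, 2000, 2006, 2017, 2023, 2028, 2034 — 12 in total.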